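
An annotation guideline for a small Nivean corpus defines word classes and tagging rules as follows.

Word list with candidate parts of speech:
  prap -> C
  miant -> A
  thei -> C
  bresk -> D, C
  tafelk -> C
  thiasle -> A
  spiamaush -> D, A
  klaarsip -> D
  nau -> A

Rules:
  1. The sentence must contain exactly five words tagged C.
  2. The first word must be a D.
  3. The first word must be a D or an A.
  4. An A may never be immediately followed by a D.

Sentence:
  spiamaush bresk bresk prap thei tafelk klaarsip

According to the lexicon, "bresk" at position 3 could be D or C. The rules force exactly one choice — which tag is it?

C

Candidates per position — 1:spiamaush {D,A}; 2:bresk {D,C}; 3:bresk {D,C}; 4:prap {C}; 5:thei {C}; 6:tafelk {C}; 7:klaarsip {D}.
Word 1 cannot be A — rule 2 would then fail for every completion. It is D.
Word 2 cannot be D — rule 1 would then fail for every completion. It is C.
Word 3 cannot be D — rule 1 would then fail for every completion. It is C.
So the tagging must be: D C C C C C D.
Check: rule 1 ✓; rule 2 ✓; rule 3 ✓; rule 4 ✓.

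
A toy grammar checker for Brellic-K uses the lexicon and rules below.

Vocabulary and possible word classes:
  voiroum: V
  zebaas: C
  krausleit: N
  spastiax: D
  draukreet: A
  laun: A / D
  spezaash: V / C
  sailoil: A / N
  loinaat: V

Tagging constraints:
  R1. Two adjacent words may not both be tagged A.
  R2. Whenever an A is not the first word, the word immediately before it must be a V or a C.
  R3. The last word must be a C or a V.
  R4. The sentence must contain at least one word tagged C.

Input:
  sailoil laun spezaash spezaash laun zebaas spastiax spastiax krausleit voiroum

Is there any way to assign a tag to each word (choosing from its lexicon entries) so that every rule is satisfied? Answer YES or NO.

Candidates per position — 1:sailoil {A,N}; 2:laun {A,D}; 3:spezaash {V,C}; 4:spezaash {V,C}; 5:laun {A,D}; 6:zebaas {C}; 7:spastiax {D}; 8:spastiax {D}; 9:krausleit {N}; 10:voiroum {V}.
One satisfying assignment: A D V C D C D D N V.
Checking: rule 1 ok; rule 2 ok; rule 3 ok; rule 4 ok.

YES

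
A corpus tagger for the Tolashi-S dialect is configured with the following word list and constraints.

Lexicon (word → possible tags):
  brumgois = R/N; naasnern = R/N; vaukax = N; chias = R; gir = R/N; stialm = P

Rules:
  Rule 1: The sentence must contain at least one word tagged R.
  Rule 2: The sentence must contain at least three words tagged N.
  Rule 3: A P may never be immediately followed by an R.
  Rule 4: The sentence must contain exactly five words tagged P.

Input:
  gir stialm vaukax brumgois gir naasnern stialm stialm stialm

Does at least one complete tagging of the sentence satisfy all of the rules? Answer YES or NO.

Candidates per position — 1:gir {R,N}; 2:stialm {P}; 3:vaukax {N}; 4:brumgois {R,N}; 5:gir {R,N}; 6:naasnern {R,N}; 7:stialm {P}; 8:stialm {P}; 9:stialm {P}.
Rule 4 cannot be satisfied by any choice of tags from the lexicon.
So there is no consistent tagging.

NO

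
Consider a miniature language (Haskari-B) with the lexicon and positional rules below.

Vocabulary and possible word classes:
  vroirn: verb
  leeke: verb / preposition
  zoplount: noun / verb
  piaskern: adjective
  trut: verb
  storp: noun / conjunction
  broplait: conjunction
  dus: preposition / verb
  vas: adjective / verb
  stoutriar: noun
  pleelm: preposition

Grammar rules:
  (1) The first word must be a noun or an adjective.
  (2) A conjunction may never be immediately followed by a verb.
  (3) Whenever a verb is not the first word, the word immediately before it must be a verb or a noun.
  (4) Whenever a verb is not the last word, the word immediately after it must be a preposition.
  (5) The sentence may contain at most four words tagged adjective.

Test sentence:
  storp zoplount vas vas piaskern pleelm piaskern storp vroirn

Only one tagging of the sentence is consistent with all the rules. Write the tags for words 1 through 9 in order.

Candidates per position — 1:storp {noun,conjunction}; 2:zoplount {noun,verb}; 3:vas {adjective,verb}; 4:vas {adjective,verb}; 5:piaskern {adjective}; 6:pleelm {preposition}; 7:piaskern {adjective}; 8:storp {noun,conjunction}; 9:vroirn {verb}.
If word 1 were conjunction, no tagging could satisfy rule 1; so word 1 is noun.
If word 2 were verb, no tagging could satisfy rule 4; so word 2 is noun.
If word 3 were verb, no tagging could satisfy rule 4; so word 3 is adjective.
If word 4 were verb, no tagging could satisfy rule 3; so word 4 is adjective.
If word 8 were conjunction, no tagging could satisfy rule 2; so word 8 is noun.
So the tagging must be: noun noun adjective adjective adjective preposition adjective noun verb.
Rule-by-rule: rule 1 ok; rule 2 ok; rule 3 ok; rule 4 ok; rule 5 ok.

noun noun adjective adjective adjective preposition adjective noun verb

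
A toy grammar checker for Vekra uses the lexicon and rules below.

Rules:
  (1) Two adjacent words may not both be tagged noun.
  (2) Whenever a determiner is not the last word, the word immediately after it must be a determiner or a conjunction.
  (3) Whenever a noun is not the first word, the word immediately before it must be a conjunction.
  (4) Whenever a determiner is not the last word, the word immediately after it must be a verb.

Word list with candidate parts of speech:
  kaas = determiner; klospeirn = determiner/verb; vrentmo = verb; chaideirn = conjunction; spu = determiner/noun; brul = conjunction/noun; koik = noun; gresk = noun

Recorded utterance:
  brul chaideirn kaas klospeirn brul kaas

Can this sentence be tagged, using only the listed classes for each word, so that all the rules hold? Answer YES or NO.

Candidates per position — 1:brul {conjunction,noun}; 2:chaideirn {conjunction}; 3:kaas {determiner}; 4:klospeirn {determiner,verb}; 5:brul {conjunction,noun}; 6:kaas {determiner}.
Every candidate sequence violates at least one rule; no consistent tagging exists.

NO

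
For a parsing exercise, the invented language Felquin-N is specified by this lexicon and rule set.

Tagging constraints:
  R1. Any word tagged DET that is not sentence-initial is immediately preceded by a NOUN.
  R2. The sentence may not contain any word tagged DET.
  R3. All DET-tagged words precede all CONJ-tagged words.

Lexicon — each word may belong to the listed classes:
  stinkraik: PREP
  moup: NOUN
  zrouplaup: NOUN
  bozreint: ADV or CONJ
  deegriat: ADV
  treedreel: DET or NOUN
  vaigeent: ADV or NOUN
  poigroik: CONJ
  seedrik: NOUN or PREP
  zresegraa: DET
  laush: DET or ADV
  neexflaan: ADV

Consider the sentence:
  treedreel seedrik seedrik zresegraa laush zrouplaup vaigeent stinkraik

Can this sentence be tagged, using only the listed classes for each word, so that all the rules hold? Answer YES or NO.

NO

Candidates per position — 1:treedreel {DET,NOUN}; 2:seedrik {NOUN,PREP}; 3:seedrik {NOUN,PREP}; 4:zresegraa {DET}; 5:laush {DET,ADV}; 6:zrouplaup {NOUN}; 7:vaigeent {ADV,NOUN}; 8:stinkraik {PREP}.
Rule 2 cannot be satisfied by any choice of tags from the lexicon.
So there is no consistent tagging.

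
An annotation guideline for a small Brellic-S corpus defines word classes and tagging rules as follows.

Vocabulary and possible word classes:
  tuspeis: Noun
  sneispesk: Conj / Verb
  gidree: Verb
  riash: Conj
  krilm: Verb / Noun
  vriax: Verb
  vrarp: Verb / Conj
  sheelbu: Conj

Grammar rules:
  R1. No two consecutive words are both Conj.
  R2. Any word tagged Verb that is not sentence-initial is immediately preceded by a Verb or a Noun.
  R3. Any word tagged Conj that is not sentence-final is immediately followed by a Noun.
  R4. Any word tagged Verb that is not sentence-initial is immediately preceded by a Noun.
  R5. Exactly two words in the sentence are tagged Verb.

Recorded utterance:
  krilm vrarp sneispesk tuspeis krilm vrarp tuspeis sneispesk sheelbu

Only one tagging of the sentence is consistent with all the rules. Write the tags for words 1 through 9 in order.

Noun Verb Conj Noun Noun Conj Noun Verb Conj

Candidates per position — 1:krilm {Verb,Noun}; 2:vrarp {Verb,Conj}; 3:sneispesk {Conj,Verb}; 4:tuspeis {Noun}; 5:krilm {Verb,Noun}; 6:vrarp {Verb,Conj}; 7:tuspeis {Noun}; 8:sneispesk {Conj,Verb}; 9:sheelbu {Conj}.
At position 2, choosing Conj makes rule 3 impossible to satisfy; hence Verb.
At position 3, choosing Verb makes rule 4 impossible to satisfy; hence Conj.
At position 8, choosing Conj makes rule 1 impossible to satisfy; hence Verb.
At position 1, choosing Verb makes rule 4 impossible to satisfy; hence Noun.
At position 5, choosing Verb makes rule 5 impossible to satisfy; hence Noun.
At position 6, choosing Verb makes rule 5 impossible to satisfy; hence Conj.
So the tagging must be: Noun Verb Conj Noun Noun Conj Noun Verb Conj.
Check: rule 1 ✓; rule 2 ✓; rule 3 ✓; rule 4 ✓; rule 5 ✓.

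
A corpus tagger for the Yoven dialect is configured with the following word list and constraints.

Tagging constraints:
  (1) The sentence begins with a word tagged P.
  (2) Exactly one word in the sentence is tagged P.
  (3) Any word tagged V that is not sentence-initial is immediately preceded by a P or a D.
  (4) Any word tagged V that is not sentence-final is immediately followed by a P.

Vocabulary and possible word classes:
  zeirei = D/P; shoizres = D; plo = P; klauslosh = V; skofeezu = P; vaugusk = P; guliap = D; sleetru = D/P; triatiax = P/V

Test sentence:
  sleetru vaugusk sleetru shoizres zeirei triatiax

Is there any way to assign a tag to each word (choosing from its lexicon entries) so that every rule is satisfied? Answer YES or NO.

Candidates per position — 1:sleetru {D,P}; 2:vaugusk {P}; 3:sleetru {D,P}; 4:shoizres {D}; 5:zeirei {D,P}; 6:triatiax {P,V}.
Every candidate sequence violates at least one rule; no consistent tagging exists.

NO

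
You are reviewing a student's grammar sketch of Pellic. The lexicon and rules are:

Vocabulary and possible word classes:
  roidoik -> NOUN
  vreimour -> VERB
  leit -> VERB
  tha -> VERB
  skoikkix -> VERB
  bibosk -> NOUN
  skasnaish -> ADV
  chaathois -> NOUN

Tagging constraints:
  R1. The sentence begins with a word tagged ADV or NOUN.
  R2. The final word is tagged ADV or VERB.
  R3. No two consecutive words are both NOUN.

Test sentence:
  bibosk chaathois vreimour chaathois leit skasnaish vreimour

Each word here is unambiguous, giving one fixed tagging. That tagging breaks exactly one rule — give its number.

Fixed tagging: NOUN NOUN VERB NOUN VERB ADV VERB.
Checking each rule: R1 ✓, R2 ✓, R3 ✗.
Only rule 3 fails.

3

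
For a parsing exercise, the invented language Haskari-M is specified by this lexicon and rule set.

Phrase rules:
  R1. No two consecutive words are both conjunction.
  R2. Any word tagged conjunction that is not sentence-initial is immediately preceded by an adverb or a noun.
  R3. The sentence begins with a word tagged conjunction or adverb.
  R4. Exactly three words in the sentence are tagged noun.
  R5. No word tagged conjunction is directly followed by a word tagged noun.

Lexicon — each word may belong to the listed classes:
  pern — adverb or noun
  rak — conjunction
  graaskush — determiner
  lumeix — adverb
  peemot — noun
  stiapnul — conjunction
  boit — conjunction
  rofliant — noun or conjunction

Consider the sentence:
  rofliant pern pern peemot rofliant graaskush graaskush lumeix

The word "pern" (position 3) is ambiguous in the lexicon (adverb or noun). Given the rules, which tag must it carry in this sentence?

noun

Candidates per position — 1:rofliant {noun,conjunction}; 2:pern {adverb,noun}; 3:pern {adverb,noun}; 4:peemot {noun}; 5:rofliant {noun,conjunction}; 6:graaskush {determiner}; 7:graaskush {determiner}; 8:lumeix {adverb}.
At position 1, choosing noun makes rule 3 impossible to satisfy; hence conjunction.
At position 2, choosing noun makes rule 5 impossible to satisfy; hence adverb.
At position 3, choosing adverb makes rule 4 impossible to satisfy; hence noun.
At position 5, choosing conjunction makes rule 4 impossible to satisfy; hence noun.
The unique satisfying tagging is: conjunction adverb noun noun noun determiner determiner adverb.
Check: rule 1 ✓; rule 2 ✓; rule 3 ✓; rule 4 ✓; rule 5 ✓.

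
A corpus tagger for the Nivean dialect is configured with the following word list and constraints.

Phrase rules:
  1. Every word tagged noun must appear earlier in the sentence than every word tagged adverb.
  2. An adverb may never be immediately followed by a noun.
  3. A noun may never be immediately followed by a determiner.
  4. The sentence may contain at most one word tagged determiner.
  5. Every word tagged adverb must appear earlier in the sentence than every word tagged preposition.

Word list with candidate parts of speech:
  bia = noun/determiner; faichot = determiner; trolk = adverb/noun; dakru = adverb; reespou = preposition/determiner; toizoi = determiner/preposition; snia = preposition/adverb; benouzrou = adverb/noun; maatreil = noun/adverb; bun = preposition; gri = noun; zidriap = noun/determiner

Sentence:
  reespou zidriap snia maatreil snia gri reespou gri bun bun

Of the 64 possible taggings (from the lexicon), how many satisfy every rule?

Candidates per position — 1:reespou {preposition,determiner}; 2:zidriap {noun,determiner}; 3:snia {preposition,adverb}; 4:maatreil {noun,adverb}; 5:snia {preposition,adverb}; 6:gri {noun}; 7:reespou {preposition,determiner}; 8:gri {noun}; 9:bun {preposition}; 10:bun {preposition}.
There are 64 candidate sequences in total.
The sequences that satisfy every rule: preposition noun preposition noun preposition noun preposition noun preposition preposition; preposition determiner preposition noun preposition noun preposition noun preposition preposition; determiner noun preposition noun preposition noun preposition noun preposition preposition.
Count = 3.

3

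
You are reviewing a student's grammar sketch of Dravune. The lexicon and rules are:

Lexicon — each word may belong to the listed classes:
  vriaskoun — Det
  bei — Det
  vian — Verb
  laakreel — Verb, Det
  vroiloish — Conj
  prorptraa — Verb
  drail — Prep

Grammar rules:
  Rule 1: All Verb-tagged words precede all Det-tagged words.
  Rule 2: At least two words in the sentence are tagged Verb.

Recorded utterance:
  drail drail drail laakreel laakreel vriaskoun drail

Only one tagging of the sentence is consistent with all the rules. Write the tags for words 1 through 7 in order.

Candidates per position — 1:drail {Prep}; 2:drail {Prep}; 3:drail {Prep}; 4:laakreel {Verb,Det}; 5:laakreel {Verb,Det}; 6:vriaskoun {Det}; 7:drail {Prep}.
Position 4: Det is ruled out by rule 2; that leaves Verb.
Position 5: Det is ruled out by rule 2; that leaves Verb.
The only consistent sequence is: Prep Prep Prep Verb Verb Det Prep.
Check: rule 1 holds; rule 2 holds.

Prep Prep Prep Verb Verb Det Prep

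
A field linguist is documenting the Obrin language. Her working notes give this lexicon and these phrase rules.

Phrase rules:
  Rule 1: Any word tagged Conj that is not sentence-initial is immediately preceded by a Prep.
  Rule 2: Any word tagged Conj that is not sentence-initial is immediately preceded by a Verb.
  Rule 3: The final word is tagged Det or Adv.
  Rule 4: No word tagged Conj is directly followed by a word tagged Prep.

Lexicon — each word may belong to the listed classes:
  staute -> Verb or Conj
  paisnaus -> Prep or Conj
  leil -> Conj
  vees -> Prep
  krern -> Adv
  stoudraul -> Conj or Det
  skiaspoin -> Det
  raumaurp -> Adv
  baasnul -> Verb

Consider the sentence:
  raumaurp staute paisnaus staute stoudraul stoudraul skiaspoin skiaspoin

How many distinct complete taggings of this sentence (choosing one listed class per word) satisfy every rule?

Candidates per position — 1:raumaurp {Adv}; 2:staute {Verb,Conj}; 3:paisnaus {Prep,Conj}; 4:staute {Verb,Conj}; 5:stoudraul {Conj,Det}; 6:stoudraul {Conj,Det}; 7:skiaspoin {Det}; 8:skiaspoin {Det}.
There are 32 candidate sequences in total.
The sequences that satisfy every rule: Adv Verb Prep Verb Det Det Det Det.
Count = 1.

1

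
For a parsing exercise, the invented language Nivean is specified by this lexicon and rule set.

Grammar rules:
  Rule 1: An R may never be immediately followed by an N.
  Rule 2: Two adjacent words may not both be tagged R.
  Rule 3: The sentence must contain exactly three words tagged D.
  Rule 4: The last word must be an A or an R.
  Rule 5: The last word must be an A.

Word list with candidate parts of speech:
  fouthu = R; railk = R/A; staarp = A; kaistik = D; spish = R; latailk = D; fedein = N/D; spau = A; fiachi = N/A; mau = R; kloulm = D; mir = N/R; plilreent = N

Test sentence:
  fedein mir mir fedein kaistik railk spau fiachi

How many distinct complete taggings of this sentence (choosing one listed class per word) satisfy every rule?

4

Candidates per position — 1:fedein {N,D}; 2:mir {N,R}; 3:mir {N,R}; 4:fedein {N,D}; 5:kaistik {D}; 6:railk {R,A}; 7:spau {A}; 8:fiachi {N,A}.
There are 64 candidate sequences in total.
The sequences that satisfy every rule: D N N D D R A A; D N N D D A A A; D N R D D R A A; D N R D D A A A.
Count = 4.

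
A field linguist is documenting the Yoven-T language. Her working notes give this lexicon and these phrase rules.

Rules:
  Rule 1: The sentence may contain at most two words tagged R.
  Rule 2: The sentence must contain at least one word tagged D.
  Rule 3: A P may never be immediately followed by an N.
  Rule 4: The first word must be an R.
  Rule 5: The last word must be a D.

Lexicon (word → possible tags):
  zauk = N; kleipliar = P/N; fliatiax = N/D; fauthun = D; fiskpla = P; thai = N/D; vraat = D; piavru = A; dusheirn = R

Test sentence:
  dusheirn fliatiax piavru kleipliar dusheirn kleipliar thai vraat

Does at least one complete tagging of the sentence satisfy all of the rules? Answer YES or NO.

Candidates per position — 1:dusheirn {R}; 2:fliatiax {N,D}; 3:piavru {A}; 4:kleipliar {P,N}; 5:dusheirn {R}; 6:kleipliar {P,N}; 7:thai {N,D}; 8:vraat {D}.
One satisfying assignment: R N A N R N D D.
Checking: rule 1 satisfied; rule 2 satisfied; rule 3 satisfied; rule 4 satisfied; rule 5 satisfied.

YES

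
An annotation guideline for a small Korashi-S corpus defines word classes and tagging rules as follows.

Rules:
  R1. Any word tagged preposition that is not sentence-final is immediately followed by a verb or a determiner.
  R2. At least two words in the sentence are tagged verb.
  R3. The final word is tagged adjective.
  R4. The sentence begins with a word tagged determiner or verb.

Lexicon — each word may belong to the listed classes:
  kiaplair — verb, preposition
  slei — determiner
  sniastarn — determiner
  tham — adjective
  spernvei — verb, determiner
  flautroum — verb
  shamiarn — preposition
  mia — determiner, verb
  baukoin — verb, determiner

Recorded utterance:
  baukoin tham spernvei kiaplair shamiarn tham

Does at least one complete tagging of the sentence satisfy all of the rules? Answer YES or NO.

Candidates per position — 1:baukoin {verb,determiner}; 2:tham {adjective}; 3:spernvei {verb,determiner}; 4:kiaplair {verb,preposition}; 5:shamiarn {preposition}; 6:tham {adjective}.
Rule 1 cannot be satisfied by any choice of tags from the lexicon.
So there is no consistent tagging.

NO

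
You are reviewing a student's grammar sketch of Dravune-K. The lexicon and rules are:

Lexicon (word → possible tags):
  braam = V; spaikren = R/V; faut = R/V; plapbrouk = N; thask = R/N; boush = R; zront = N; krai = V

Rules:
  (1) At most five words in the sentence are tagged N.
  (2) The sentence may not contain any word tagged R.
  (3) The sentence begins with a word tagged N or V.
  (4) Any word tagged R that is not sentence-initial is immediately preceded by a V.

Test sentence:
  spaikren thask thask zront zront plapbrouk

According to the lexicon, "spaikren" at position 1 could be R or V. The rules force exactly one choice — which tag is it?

Candidates per position — 1:spaikren {R,V}; 2:thask {R,N}; 3:thask {R,N}; 4:zront {N}; 5:zront {N}; 6:plapbrouk {N}.
Position 1: R is ruled out by rule 2; that leaves V.
Position 2: R is ruled out by rule 2; that leaves N.
Position 3: R is ruled out by rule 2; that leaves N.
The only consistent sequence is: V N N N N N.
Verifying each rule — rule 1 ✓; rule 2 ✓; rule 3 ✓; rule 4 ✓.

V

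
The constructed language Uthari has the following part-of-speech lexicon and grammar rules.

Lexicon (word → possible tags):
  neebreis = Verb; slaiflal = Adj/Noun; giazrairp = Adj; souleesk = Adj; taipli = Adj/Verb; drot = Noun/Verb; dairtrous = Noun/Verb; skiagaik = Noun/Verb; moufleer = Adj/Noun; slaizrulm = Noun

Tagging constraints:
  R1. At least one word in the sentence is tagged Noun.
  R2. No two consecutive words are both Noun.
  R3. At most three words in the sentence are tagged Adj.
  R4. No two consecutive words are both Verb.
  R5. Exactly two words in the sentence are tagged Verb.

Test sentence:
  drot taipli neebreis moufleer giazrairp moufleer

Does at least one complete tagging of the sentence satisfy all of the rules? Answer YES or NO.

YES

Candidates per position — 1:drot {Noun,Verb}; 2:taipli {Adj,Verb}; 3:neebreis {Verb}; 4:moufleer {Adj,Noun}; 5:giazrairp {Adj}; 6:moufleer {Adj,Noun}.
One satisfying assignment: Verb Adj Verb Noun Adj Noun.
Checking: rule 1 ✓; rule 2 ✓; rule 3 ✓; rule 4 ✓; rule 5 ✓.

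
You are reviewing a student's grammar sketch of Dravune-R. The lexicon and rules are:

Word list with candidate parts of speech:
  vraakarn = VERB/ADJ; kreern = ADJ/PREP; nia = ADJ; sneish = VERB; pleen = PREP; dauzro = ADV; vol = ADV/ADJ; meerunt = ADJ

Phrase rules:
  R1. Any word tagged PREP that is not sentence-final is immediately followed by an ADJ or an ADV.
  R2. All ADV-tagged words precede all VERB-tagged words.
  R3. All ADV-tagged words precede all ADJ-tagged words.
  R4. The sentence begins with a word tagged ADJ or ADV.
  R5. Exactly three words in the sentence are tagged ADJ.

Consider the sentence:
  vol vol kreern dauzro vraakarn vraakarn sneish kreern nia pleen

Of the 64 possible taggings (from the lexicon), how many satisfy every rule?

3

Candidates per position — 1:vol {ADV,ADJ}; 2:vol {ADV,ADJ}; 3:kreern {ADJ,PREP}; 4:dauzro {ADV}; 5:vraakarn {VERB,ADJ}; 6:vraakarn {VERB,ADJ}; 7:sneish {VERB}; 8:kreern {ADJ,PREP}; 9:nia {ADJ}; 10:pleen {PREP}.
There are 64 candidate sequences in total.
The sequences that satisfy every rule: ADV ADV PREP ADV VERB ADJ VERB ADJ ADJ PREP; ADV ADV PREP ADV ADJ VERB VERB ADJ ADJ PREP; ADV ADV PREP ADV ADJ ADJ VERB PREP ADJ PREP.
Count = 3.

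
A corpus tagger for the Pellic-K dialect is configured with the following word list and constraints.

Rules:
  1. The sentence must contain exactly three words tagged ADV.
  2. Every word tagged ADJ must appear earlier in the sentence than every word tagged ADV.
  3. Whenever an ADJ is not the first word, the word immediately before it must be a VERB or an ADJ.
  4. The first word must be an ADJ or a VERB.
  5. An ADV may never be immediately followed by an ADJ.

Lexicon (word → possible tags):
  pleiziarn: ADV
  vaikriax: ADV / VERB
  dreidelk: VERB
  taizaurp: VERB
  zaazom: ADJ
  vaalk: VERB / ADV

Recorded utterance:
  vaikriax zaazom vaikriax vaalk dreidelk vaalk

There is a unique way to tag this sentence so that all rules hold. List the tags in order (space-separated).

Candidates per position — 1:vaikriax {ADV,VERB}; 2:zaazom {ADJ}; 3:vaikriax {ADV,VERB}; 4:vaalk {VERB,ADV}; 5:dreidelk {VERB}; 6:vaalk {VERB,ADV}.
Position 1: tagging it ADV would leave rule 2 unsatisfiable, so it must be VERB.
Position 3: tagging it VERB would leave rule 1 unsatisfiable, so it must be ADV.
Position 4: tagging it VERB would leave rule 1 unsatisfiable, so it must be ADV.
Position 6: tagging it VERB would leave rule 1 unsatisfiable, so it must be ADV.
That leaves exactly one tagging: VERB ADJ ADV ADV VERB ADV.
Check: rule 1 holds; rule 2 holds; rule 3 holds; rule 4 holds; rule 5 holds.

VERB ADJ ADV ADV VERB ADV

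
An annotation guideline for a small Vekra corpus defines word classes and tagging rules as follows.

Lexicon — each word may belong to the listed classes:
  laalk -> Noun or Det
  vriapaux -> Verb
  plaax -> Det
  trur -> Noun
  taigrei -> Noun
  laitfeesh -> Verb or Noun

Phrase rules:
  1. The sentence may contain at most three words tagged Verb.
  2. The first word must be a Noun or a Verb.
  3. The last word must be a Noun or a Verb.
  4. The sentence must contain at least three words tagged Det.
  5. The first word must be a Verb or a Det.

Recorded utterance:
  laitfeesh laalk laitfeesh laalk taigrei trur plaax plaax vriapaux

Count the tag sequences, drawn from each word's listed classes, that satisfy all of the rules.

6

Candidates per position — 1:laitfeesh {Verb,Noun}; 2:laalk {Noun,Det}; 3:laitfeesh {Verb,Noun}; 4:laalk {Noun,Det}; 5:taigrei {Noun}; 6:trur {Noun}; 7:plaax {Det}; 8:plaax {Det}; 9:vriapaux {Verb}.
There are 16 candidate sequences in total.
Checking each against the rules leaves 6 sequences.
Count = 6.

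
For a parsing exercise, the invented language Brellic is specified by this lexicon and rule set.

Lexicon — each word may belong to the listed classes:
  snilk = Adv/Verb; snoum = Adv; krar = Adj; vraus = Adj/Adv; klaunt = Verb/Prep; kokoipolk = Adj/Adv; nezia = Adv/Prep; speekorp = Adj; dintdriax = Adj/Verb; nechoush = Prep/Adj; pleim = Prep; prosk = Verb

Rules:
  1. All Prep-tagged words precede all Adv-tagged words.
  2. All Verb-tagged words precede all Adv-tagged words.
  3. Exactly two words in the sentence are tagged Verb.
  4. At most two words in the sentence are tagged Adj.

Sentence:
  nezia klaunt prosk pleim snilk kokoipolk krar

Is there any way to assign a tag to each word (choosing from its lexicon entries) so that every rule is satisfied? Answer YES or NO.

YES

Candidates per position — 1:nezia {Adv,Prep}; 2:klaunt {Verb,Prep}; 3:prosk {Verb}; 4:pleim {Prep}; 5:snilk {Adv,Verb}; 6:kokoipolk {Adj,Adv}; 7:krar {Adj}.
One satisfying assignment: Prep Verb Verb Prep Adv Adj Adj.
Verifying each rule — rule 1 ok; rule 2 ok; rule 3 ok; rule 4 ok.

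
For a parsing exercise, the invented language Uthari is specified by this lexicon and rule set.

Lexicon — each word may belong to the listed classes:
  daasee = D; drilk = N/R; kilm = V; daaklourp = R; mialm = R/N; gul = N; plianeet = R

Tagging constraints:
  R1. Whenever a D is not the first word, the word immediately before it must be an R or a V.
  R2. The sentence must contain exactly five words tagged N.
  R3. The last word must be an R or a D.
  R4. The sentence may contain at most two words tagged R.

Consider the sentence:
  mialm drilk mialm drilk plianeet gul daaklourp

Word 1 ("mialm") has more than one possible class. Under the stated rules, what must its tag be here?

Candidates per position — 1:mialm {R,N}; 2:drilk {N,R}; 3:mialm {R,N}; 4:drilk {N,R}; 5:plianeet {R}; 6:gul {N}; 7:daaklourp {R}.
At position 1, choosing R makes rule 2 impossible to satisfy; hence N.
At position 2, choosing R makes rule 2 impossible to satisfy; hence N.
At position 3, choosing R makes rule 2 impossible to satisfy; hence N.
At position 4, choosing R makes rule 2 impossible to satisfy; hence N.
The unique satisfying tagging is: N N N N R N R.
Rule-by-rule: rule 1 ok; rule 2 ok; rule 3 ok; rule 4 ok.

N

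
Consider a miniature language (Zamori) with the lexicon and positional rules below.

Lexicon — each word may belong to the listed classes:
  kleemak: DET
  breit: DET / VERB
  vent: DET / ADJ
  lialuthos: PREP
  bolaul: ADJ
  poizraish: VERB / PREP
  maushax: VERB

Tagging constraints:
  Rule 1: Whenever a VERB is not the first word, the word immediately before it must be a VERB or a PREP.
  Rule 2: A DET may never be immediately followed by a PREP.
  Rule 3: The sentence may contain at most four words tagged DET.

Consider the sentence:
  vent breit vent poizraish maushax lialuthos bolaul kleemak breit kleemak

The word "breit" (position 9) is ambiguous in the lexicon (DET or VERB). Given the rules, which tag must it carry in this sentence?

DET

Candidates per position — 1:vent {DET,ADJ}; 2:breit {DET,VERB}; 3:vent {DET,ADJ}; 4:poizraish {VERB,PREP}; 5:maushax {VERB}; 6:lialuthos {PREP}; 7:bolaul {ADJ}; 8:kleemak {DET}; 9:breit {DET,VERB}; 10:kleemak {DET}.
Position 2: VERB is ruled out by rule 1; that leaves DET.
Position 4: VERB is ruled out by rule 1; that leaves PREP.
Position 9: VERB is ruled out by rule 1; that leaves DET.
Position 1: DET is ruled out by rule 3; that leaves ADJ.
Position 3: DET is ruled out by rule 2; that leaves ADJ.
The only consistent sequence is: ADJ DET ADJ PREP VERB PREP ADJ DET DET DET.
Rule-by-rule: rule 1 satisfied; rule 2 satisfied; rule 3 satisfied.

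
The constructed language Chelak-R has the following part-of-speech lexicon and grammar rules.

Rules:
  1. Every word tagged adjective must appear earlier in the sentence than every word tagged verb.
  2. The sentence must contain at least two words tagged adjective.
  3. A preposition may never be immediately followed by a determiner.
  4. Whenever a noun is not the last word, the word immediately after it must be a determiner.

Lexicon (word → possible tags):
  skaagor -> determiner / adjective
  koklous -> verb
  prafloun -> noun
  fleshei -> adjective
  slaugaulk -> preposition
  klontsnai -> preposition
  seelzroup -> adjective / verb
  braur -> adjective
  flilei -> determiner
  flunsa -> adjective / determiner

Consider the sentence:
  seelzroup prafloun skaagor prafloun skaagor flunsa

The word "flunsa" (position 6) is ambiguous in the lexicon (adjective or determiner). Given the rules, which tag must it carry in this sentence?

Candidates per position — 1:seelzroup {adjective,verb}; 2:prafloun {noun}; 3:skaagor {determiner,adjective}; 4:prafloun {noun}; 5:skaagor {determiner,adjective}; 6:flunsa {adjective,determiner}.
Word 3 cannot be adjective — rule 4 would then fail for every completion. It is determiner.
Word 5 cannot be adjective — rule 4 would then fail for every completion. It is determiner.
Word 6 cannot be determiner — rule 2 would then fail for every completion. It is adjective.
Word 1 cannot be verb — rule 1 would then fail for every completion. It is adjective.
The only consistent sequence is: adjective noun determiner noun determiner adjective.
Checking: rule 1 satisfied; rule 2 satisfied; rule 3 satisfied; rule 4 satisfied.

adjective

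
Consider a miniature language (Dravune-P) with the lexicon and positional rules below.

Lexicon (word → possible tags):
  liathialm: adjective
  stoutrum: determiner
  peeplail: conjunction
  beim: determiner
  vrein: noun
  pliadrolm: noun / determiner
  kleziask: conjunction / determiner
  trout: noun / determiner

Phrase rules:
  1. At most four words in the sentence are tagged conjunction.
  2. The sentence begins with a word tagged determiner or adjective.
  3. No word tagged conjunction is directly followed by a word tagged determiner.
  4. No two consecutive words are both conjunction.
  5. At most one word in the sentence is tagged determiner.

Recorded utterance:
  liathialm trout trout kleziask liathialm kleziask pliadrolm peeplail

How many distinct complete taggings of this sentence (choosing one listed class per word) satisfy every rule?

5

Candidates per position — 1:liathialm {adjective}; 2:trout {noun,determiner}; 3:trout {noun,determiner}; 4:kleziask {conjunction,determiner}; 5:liathialm {adjective}; 6:kleziask {conjunction,determiner}; 7:pliadrolm {noun,determiner}; 8:peeplail {conjunction}.
There are 32 candidate sequences in total.
The sequences that satisfy every rule: adjective noun noun conjunction adjective conjunction noun conjunction; adjective noun noun conjunction adjective determiner noun conjunction; adjective noun noun determiner adjective conjunction noun conjunction; adjective noun determiner conjunction adjective conjunction noun conjunction; adjective determiner noun conjunction adjective conjunction noun conjunction.
Count = 5.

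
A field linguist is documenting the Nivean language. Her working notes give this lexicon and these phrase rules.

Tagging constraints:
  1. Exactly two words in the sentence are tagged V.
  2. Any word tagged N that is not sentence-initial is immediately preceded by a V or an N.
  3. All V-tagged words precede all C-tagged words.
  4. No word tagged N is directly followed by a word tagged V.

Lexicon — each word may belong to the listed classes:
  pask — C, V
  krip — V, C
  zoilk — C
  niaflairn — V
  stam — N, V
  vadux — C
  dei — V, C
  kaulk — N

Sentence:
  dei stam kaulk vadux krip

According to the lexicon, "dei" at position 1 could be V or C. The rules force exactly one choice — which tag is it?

V

Candidates per position — 1:dei {V,C}; 2:stam {N,V}; 3:kaulk {N}; 4:vadux {C}; 5:krip {V,C}.
Position 5: tagging it V would leave rule 3 unsatisfiable, so it must be C.
Position 1: tagging it C would leave rule 1 unsatisfiable, so it must be V.
Position 2: tagging it N would leave rule 1 unsatisfiable, so it must be V.
The only consistent sequence is: V V N C C.
Rule-by-rule: rule 1 ✓; rule 2 ✓; rule 3 ✓; rule 4 ✓.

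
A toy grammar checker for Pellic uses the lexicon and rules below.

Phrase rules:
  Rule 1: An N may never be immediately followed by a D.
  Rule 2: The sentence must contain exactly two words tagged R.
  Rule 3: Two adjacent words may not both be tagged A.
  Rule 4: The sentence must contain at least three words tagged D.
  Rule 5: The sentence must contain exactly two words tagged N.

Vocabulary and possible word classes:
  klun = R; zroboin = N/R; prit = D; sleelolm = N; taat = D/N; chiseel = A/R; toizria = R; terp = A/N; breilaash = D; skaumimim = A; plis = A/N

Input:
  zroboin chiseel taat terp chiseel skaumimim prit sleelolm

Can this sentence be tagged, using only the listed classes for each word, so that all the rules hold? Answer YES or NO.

NO

Candidates per position — 1:zroboin {N,R}; 2:chiseel {A,R}; 3:taat {D,N}; 4:terp {A,N}; 5:chiseel {A,R}; 6:skaumimim {A}; 7:prit {D}; 8:sleelolm {N}.
Rule 4 cannot be satisfied by any choice of tags from the lexicon.
So there is no consistent tagging.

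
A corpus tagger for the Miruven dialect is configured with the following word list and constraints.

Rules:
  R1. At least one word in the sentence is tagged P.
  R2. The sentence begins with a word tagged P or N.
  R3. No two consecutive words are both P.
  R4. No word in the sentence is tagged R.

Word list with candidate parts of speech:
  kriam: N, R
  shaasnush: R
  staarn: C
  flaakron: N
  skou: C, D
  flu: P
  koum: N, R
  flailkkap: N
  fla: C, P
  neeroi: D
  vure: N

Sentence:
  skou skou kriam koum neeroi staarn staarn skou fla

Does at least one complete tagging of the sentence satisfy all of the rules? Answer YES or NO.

NO

Candidates per position — 1:skou {C,D}; 2:skou {C,D}; 3:kriam {N,R}; 4:koum {N,R}; 5:neeroi {D}; 6:staarn {C}; 7:staarn {C}; 8:skou {C,D}; 9:fla {C,P}.
Rule 2 cannot be satisfied by any choice of tags from the lexicon.
So there is no consistent tagging.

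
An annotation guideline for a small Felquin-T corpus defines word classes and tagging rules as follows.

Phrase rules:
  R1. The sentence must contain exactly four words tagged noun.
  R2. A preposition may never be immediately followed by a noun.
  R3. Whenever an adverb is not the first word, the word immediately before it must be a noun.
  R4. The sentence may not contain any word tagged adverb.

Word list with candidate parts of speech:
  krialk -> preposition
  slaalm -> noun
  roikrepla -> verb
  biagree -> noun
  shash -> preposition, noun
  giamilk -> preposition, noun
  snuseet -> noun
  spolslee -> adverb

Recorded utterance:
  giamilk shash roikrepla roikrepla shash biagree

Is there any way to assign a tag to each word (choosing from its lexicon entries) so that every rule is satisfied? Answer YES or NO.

YES

Candidates per position — 1:giamilk {preposition,noun}; 2:shash {preposition,noun}; 3:roikrepla {verb}; 4:roikrepla {verb}; 5:shash {preposition,noun}; 6:biagree {noun}.
One satisfying assignment: noun noun verb verb noun noun.
Checking: rule 1 holds; rule 2 holds; rule 3 holds; rule 4 holds.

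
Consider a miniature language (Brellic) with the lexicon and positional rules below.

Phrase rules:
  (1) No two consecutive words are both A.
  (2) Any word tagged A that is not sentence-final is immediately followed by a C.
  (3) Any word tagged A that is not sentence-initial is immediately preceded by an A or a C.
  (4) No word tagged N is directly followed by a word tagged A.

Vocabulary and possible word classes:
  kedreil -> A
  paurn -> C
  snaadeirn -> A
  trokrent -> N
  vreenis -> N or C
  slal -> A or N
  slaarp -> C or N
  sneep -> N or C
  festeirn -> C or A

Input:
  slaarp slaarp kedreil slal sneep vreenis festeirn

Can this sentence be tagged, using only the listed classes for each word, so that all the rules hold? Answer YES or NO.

Candidates per position — 1:slaarp {C,N}; 2:slaarp {C,N}; 3:kedreil {A}; 4:slal {A,N}; 5:sneep {N,C}; 6:vreenis {N,C}; 7:festeirn {C,A}.
Rule 2 cannot be satisfied by any choice of tags from the lexicon.
So there is no consistent tagging.

NO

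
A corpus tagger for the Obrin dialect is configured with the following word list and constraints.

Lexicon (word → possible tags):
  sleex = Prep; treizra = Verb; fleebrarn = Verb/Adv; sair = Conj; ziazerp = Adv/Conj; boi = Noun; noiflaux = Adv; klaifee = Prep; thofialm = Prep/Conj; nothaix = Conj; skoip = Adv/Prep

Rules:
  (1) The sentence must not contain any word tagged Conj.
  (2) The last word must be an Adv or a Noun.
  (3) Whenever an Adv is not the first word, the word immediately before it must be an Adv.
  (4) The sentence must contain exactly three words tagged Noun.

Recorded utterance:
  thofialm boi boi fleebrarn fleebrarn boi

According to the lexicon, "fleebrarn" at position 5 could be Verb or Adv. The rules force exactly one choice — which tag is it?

Verb

Candidates per position — 1:thofialm {Prep,Conj}; 2:boi {Noun}; 3:boi {Noun}; 4:fleebrarn {Verb,Adv}; 5:fleebrarn {Verb,Adv}; 6:boi {Noun}.
At position 1, choosing Conj makes rule 1 impossible to satisfy; hence Prep.
At position 4, choosing Adv makes rule 3 impossible to satisfy; hence Verb.
At position 5, choosing Adv makes rule 3 impossible to satisfy; hence Verb.
So the tagging must be: Prep Noun Noun Verb Verb Noun.
Verifying each rule — rule 1 ok; rule 2 ok; rule 3 ok; rule 4 ok.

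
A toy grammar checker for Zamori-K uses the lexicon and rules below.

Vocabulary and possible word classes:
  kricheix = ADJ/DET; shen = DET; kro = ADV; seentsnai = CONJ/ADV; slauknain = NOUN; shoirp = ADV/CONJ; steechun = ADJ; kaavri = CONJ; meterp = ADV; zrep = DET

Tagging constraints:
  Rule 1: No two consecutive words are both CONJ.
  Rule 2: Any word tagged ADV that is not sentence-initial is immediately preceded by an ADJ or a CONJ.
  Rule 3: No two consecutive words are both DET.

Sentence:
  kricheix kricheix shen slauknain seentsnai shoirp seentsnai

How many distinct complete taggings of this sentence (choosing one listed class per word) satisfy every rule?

Candidates per position — 1:kricheix {ADJ,DET}; 2:kricheix {ADJ,DET}; 3:shen {DET}; 4:slauknain {NOUN}; 5:seentsnai {CONJ,ADV}; 6:shoirp {ADV,CONJ}; 7:seentsnai {CONJ,ADV}.
There are 32 candidate sequences in total.
The sequences that satisfy every rule: ADJ ADJ DET NOUN CONJ ADV CONJ; DET ADJ DET NOUN CONJ ADV CONJ.
Count = 2.

2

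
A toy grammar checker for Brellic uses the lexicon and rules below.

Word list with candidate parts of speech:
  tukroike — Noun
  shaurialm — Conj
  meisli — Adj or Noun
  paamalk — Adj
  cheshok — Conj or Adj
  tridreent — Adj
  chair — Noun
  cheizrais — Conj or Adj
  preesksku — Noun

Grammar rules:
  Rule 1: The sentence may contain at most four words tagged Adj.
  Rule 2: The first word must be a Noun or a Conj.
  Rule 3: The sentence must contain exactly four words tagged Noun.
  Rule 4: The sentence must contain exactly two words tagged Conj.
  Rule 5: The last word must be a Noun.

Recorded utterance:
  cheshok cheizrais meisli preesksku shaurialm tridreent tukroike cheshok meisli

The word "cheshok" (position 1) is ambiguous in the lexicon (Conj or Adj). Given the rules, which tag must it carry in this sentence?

Conj

Candidates per position — 1:cheshok {Conj,Adj}; 2:cheizrais {Conj,Adj}; 3:meisli {Adj,Noun}; 4:preesksku {Noun}; 5:shaurialm {Conj}; 6:tridreent {Adj}; 7:tukroike {Noun}; 8:cheshok {Conj,Adj}; 9:meisli {Adj,Noun}.
Position 1: Adj is ruled out by rule 2; that leaves Conj.
Position 2: Conj is ruled out by rule 4; that leaves Adj.
Position 3: Adj is ruled out by rule 3; that leaves Noun.
Position 8: Conj is ruled out by rule 4; that leaves Adj.
Position 9: Adj is ruled out by rule 3; that leaves Noun.
The only consistent sequence is: Conj Adj Noun Noun Conj Adj Noun Adj Noun.
Checking: rule 1 satisfied; rule 2 satisfied; rule 3 satisfied; rule 4 satisfied; rule 5 satisfied.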